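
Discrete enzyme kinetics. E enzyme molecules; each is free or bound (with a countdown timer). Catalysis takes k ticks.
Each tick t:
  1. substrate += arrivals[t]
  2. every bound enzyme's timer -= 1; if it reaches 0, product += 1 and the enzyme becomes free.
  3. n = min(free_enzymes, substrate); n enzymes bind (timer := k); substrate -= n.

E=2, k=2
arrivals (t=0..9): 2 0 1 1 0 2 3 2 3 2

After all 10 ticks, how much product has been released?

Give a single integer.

Answer: 8

Derivation:
t=0: arr=2 -> substrate=0 bound=2 product=0
t=1: arr=0 -> substrate=0 bound=2 product=0
t=2: arr=1 -> substrate=0 bound=1 product=2
t=3: arr=1 -> substrate=0 bound=2 product=2
t=4: arr=0 -> substrate=0 bound=1 product=3
t=5: arr=2 -> substrate=0 bound=2 product=4
t=6: arr=3 -> substrate=3 bound=2 product=4
t=7: arr=2 -> substrate=3 bound=2 product=6
t=8: arr=3 -> substrate=6 bound=2 product=6
t=9: arr=2 -> substrate=6 bound=2 product=8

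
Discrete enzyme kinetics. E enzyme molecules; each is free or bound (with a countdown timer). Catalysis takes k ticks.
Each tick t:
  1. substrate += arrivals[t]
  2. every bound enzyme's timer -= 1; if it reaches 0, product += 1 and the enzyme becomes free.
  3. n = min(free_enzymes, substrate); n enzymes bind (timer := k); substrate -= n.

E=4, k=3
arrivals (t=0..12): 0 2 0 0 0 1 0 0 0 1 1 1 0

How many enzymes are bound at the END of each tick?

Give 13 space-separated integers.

Answer: 0 2 2 2 0 1 1 1 0 1 2 3 2

Derivation:
t=0: arr=0 -> substrate=0 bound=0 product=0
t=1: arr=2 -> substrate=0 bound=2 product=0
t=2: arr=0 -> substrate=0 bound=2 product=0
t=3: arr=0 -> substrate=0 bound=2 product=0
t=4: arr=0 -> substrate=0 bound=0 product=2
t=5: arr=1 -> substrate=0 bound=1 product=2
t=6: arr=0 -> substrate=0 bound=1 product=2
t=7: arr=0 -> substrate=0 bound=1 product=2
t=8: arr=0 -> substrate=0 bound=0 product=3
t=9: arr=1 -> substrate=0 bound=1 product=3
t=10: arr=1 -> substrate=0 bound=2 product=3
t=11: arr=1 -> substrate=0 bound=3 product=3
t=12: arr=0 -> substrate=0 bound=2 product=4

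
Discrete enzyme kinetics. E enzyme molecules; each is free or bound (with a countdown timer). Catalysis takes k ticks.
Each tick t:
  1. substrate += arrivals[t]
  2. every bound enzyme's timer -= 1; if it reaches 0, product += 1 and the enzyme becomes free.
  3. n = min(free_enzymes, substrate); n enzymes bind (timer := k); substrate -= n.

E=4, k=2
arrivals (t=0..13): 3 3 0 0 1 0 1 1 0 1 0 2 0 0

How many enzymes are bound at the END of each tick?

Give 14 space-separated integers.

Answer: 3 4 3 2 1 1 1 2 1 1 1 2 2 0

Derivation:
t=0: arr=3 -> substrate=0 bound=3 product=0
t=1: arr=3 -> substrate=2 bound=4 product=0
t=2: arr=0 -> substrate=0 bound=3 product=3
t=3: arr=0 -> substrate=0 bound=2 product=4
t=4: arr=1 -> substrate=0 bound=1 product=6
t=5: arr=0 -> substrate=0 bound=1 product=6
t=6: arr=1 -> substrate=0 bound=1 product=7
t=7: arr=1 -> substrate=0 bound=2 product=7
t=8: arr=0 -> substrate=0 bound=1 product=8
t=9: arr=1 -> substrate=0 bound=1 product=9
t=10: arr=0 -> substrate=0 bound=1 product=9
t=11: arr=2 -> substrate=0 bound=2 product=10
t=12: arr=0 -> substrate=0 bound=2 product=10
t=13: arr=0 -> substrate=0 bound=0 product=12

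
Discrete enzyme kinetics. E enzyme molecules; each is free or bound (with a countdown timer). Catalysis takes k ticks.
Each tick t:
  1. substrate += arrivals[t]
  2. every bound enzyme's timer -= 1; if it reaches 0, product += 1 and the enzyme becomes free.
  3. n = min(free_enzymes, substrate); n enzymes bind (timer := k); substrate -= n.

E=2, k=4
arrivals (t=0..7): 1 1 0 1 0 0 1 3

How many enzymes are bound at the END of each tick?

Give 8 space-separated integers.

Answer: 1 2 2 2 2 1 2 2

Derivation:
t=0: arr=1 -> substrate=0 bound=1 product=0
t=1: arr=1 -> substrate=0 bound=2 product=0
t=2: arr=0 -> substrate=0 bound=2 product=0
t=3: arr=1 -> substrate=1 bound=2 product=0
t=4: arr=0 -> substrate=0 bound=2 product=1
t=5: arr=0 -> substrate=0 bound=1 product=2
t=6: arr=1 -> substrate=0 bound=2 product=2
t=7: arr=3 -> substrate=3 bound=2 product=2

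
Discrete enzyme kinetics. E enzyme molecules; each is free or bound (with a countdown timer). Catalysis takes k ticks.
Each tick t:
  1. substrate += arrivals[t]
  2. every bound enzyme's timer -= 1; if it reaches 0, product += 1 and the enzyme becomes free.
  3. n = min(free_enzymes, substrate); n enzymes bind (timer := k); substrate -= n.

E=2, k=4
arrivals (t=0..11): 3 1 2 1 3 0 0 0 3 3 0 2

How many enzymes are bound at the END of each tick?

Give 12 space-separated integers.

Answer: 2 2 2 2 2 2 2 2 2 2 2 2

Derivation:
t=0: arr=3 -> substrate=1 bound=2 product=0
t=1: arr=1 -> substrate=2 bound=2 product=0
t=2: arr=2 -> substrate=4 bound=2 product=0
t=3: arr=1 -> substrate=5 bound=2 product=0
t=4: arr=3 -> substrate=6 bound=2 product=2
t=5: arr=0 -> substrate=6 bound=2 product=2
t=6: arr=0 -> substrate=6 bound=2 product=2
t=7: arr=0 -> substrate=6 bound=2 product=2
t=8: arr=3 -> substrate=7 bound=2 product=4
t=9: arr=3 -> substrate=10 bound=2 product=4
t=10: arr=0 -> substrate=10 bound=2 product=4
t=11: arr=2 -> substrate=12 bound=2 product=4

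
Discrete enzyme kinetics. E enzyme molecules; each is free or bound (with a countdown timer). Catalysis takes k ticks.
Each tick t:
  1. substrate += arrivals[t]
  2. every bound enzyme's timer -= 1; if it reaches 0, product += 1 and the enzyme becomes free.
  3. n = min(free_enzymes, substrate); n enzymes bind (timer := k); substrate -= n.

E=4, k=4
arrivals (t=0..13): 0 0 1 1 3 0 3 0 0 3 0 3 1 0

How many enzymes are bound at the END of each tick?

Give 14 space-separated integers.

Answer: 0 0 1 2 4 4 4 4 4 4 4 4 4 4

Derivation:
t=0: arr=0 -> substrate=0 bound=0 product=0
t=1: arr=0 -> substrate=0 bound=0 product=0
t=2: arr=1 -> substrate=0 bound=1 product=0
t=3: arr=1 -> substrate=0 bound=2 product=0
t=4: arr=3 -> substrate=1 bound=4 product=0
t=5: arr=0 -> substrate=1 bound=4 product=0
t=6: arr=3 -> substrate=3 bound=4 product=1
t=7: arr=0 -> substrate=2 bound=4 product=2
t=8: arr=0 -> substrate=0 bound=4 product=4
t=9: arr=3 -> substrate=3 bound=4 product=4
t=10: arr=0 -> substrate=2 bound=4 product=5
t=11: arr=3 -> substrate=4 bound=4 product=6
t=12: arr=1 -> substrate=3 bound=4 product=8
t=13: arr=0 -> substrate=3 bound=4 product=8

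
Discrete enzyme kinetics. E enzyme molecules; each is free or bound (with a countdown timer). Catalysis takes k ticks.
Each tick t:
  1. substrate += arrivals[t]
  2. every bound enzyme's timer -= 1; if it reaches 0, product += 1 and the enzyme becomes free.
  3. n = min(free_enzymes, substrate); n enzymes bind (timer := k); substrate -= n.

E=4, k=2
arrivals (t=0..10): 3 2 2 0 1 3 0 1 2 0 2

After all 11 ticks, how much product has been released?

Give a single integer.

t=0: arr=3 -> substrate=0 bound=3 product=0
t=1: arr=2 -> substrate=1 bound=4 product=0
t=2: arr=2 -> substrate=0 bound=4 product=3
t=3: arr=0 -> substrate=0 bound=3 product=4
t=4: arr=1 -> substrate=0 bound=1 product=7
t=5: arr=3 -> substrate=0 bound=4 product=7
t=6: arr=0 -> substrate=0 bound=3 product=8
t=7: arr=1 -> substrate=0 bound=1 product=11
t=8: arr=2 -> substrate=0 bound=3 product=11
t=9: arr=0 -> substrate=0 bound=2 product=12
t=10: arr=2 -> substrate=0 bound=2 product=14

Answer: 14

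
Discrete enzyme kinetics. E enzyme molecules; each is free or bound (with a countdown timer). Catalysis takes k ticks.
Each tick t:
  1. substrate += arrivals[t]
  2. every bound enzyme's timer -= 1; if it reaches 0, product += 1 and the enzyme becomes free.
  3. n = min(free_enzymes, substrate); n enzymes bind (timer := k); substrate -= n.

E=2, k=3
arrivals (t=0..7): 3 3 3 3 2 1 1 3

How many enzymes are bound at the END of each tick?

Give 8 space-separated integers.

t=0: arr=3 -> substrate=1 bound=2 product=0
t=1: arr=3 -> substrate=4 bound=2 product=0
t=2: arr=3 -> substrate=7 bound=2 product=0
t=3: arr=3 -> substrate=8 bound=2 product=2
t=4: arr=2 -> substrate=10 bound=2 product=2
t=5: arr=1 -> substrate=11 bound=2 product=2
t=6: arr=1 -> substrate=10 bound=2 product=4
t=7: arr=3 -> substrate=13 bound=2 product=4

Answer: 2 2 2 2 2 2 2 2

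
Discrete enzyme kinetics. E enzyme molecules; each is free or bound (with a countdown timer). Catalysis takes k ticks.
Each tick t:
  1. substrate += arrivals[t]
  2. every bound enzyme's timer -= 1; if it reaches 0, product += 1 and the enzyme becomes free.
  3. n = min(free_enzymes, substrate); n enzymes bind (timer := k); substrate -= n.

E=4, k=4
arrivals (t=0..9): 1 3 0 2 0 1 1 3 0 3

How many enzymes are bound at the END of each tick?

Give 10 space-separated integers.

t=0: arr=1 -> substrate=0 bound=1 product=0
t=1: arr=3 -> substrate=0 bound=4 product=0
t=2: arr=0 -> substrate=0 bound=4 product=0
t=3: arr=2 -> substrate=2 bound=4 product=0
t=4: arr=0 -> substrate=1 bound=4 product=1
t=5: arr=1 -> substrate=0 bound=3 product=4
t=6: arr=1 -> substrate=0 bound=4 product=4
t=7: arr=3 -> substrate=3 bound=4 product=4
t=8: arr=0 -> substrate=2 bound=4 product=5
t=9: arr=3 -> substrate=3 bound=4 product=7

Answer: 1 4 4 4 4 3 4 4 4 4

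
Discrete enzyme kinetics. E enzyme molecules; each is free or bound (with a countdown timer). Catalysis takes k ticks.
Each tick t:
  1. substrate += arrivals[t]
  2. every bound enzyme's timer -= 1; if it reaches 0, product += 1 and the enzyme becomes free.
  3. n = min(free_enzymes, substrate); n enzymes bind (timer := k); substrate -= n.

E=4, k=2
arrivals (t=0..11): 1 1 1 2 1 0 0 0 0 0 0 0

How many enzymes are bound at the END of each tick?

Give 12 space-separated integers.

t=0: arr=1 -> substrate=0 bound=1 product=0
t=1: arr=1 -> substrate=0 bound=2 product=0
t=2: arr=1 -> substrate=0 bound=2 product=1
t=3: arr=2 -> substrate=0 bound=3 product=2
t=4: arr=1 -> substrate=0 bound=3 product=3
t=5: arr=0 -> substrate=0 bound=1 product=5
t=6: arr=0 -> substrate=0 bound=0 product=6
t=7: arr=0 -> substrate=0 bound=0 product=6
t=8: arr=0 -> substrate=0 bound=0 product=6
t=9: arr=0 -> substrate=0 bound=0 product=6
t=10: arr=0 -> substrate=0 bound=0 product=6
t=11: arr=0 -> substrate=0 bound=0 product=6

Answer: 1 2 2 3 3 1 0 0 0 0 0 0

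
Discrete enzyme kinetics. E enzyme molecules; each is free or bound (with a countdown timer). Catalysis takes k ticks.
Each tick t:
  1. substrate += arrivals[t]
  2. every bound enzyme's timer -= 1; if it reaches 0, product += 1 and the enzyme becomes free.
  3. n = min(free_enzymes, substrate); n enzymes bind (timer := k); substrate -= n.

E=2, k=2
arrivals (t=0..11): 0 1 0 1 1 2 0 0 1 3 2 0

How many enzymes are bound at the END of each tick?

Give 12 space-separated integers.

t=0: arr=0 -> substrate=0 bound=0 product=0
t=1: arr=1 -> substrate=0 bound=1 product=0
t=2: arr=0 -> substrate=0 bound=1 product=0
t=3: arr=1 -> substrate=0 bound=1 product=1
t=4: arr=1 -> substrate=0 bound=2 product=1
t=5: arr=2 -> substrate=1 bound=2 product=2
t=6: arr=0 -> substrate=0 bound=2 product=3
t=7: arr=0 -> substrate=0 bound=1 product=4
t=8: arr=1 -> substrate=0 bound=1 product=5
t=9: arr=3 -> substrate=2 bound=2 product=5
t=10: arr=2 -> substrate=3 bound=2 product=6
t=11: arr=0 -> substrate=2 bound=2 product=7

Answer: 0 1 1 1 2 2 2 1 1 2 2 2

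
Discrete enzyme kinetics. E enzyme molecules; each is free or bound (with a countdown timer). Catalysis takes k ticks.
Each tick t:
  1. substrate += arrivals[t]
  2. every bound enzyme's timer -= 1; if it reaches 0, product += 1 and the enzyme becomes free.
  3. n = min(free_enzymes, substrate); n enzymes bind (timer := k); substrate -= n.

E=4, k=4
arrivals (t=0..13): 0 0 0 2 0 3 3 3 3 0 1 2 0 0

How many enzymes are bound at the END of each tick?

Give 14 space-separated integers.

t=0: arr=0 -> substrate=0 bound=0 product=0
t=1: arr=0 -> substrate=0 bound=0 product=0
t=2: arr=0 -> substrate=0 bound=0 product=0
t=3: arr=2 -> substrate=0 bound=2 product=0
t=4: arr=0 -> substrate=0 bound=2 product=0
t=5: arr=3 -> substrate=1 bound=4 product=0
t=6: arr=3 -> substrate=4 bound=4 product=0
t=7: arr=3 -> substrate=5 bound=4 product=2
t=8: arr=3 -> substrate=8 bound=4 product=2
t=9: arr=0 -> substrate=6 bound=4 product=4
t=10: arr=1 -> substrate=7 bound=4 product=4
t=11: arr=2 -> substrate=7 bound=4 product=6
t=12: arr=0 -> substrate=7 bound=4 product=6
t=13: arr=0 -> substrate=5 bound=4 product=8

Answer: 0 0 0 2 2 4 4 4 4 4 4 4 4 4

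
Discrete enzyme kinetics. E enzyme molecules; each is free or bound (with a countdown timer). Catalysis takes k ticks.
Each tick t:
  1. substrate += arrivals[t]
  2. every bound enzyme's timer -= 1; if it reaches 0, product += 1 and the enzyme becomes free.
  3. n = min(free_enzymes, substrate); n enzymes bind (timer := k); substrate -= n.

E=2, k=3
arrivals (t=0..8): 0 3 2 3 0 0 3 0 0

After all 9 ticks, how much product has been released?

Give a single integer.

Answer: 4

Derivation:
t=0: arr=0 -> substrate=0 bound=0 product=0
t=1: arr=3 -> substrate=1 bound=2 product=0
t=2: arr=2 -> substrate=3 bound=2 product=0
t=3: arr=3 -> substrate=6 bound=2 product=0
t=4: arr=0 -> substrate=4 bound=2 product=2
t=5: arr=0 -> substrate=4 bound=2 product=2
t=6: arr=3 -> substrate=7 bound=2 product=2
t=7: arr=0 -> substrate=5 bound=2 product=4
t=8: arr=0 -> substrate=5 bound=2 product=4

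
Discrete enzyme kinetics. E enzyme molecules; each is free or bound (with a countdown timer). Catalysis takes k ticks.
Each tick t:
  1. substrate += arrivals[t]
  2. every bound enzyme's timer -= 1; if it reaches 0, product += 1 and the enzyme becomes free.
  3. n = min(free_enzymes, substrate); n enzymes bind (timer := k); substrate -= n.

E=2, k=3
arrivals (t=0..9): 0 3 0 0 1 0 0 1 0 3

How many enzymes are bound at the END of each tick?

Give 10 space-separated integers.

Answer: 0 2 2 2 2 2 2 1 1 2

Derivation:
t=0: arr=0 -> substrate=0 bound=0 product=0
t=1: arr=3 -> substrate=1 bound=2 product=0
t=2: arr=0 -> substrate=1 bound=2 product=0
t=3: arr=0 -> substrate=1 bound=2 product=0
t=4: arr=1 -> substrate=0 bound=2 product=2
t=5: arr=0 -> substrate=0 bound=2 product=2
t=6: arr=0 -> substrate=0 bound=2 product=2
t=7: arr=1 -> substrate=0 bound=1 product=4
t=8: arr=0 -> substrate=0 bound=1 product=4
t=9: arr=3 -> substrate=2 bound=2 product=4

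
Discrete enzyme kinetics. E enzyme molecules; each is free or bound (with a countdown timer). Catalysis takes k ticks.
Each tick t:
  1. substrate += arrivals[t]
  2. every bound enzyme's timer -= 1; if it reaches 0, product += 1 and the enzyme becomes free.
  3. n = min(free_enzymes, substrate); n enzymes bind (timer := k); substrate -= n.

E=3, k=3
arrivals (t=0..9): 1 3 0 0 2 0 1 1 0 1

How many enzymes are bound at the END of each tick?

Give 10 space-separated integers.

Answer: 1 3 3 3 3 3 3 2 2 2

Derivation:
t=0: arr=1 -> substrate=0 bound=1 product=0
t=1: arr=3 -> substrate=1 bound=3 product=0
t=2: arr=0 -> substrate=1 bound=3 product=0
t=3: arr=0 -> substrate=0 bound=3 product=1
t=4: arr=2 -> substrate=0 bound=3 product=3
t=5: arr=0 -> substrate=0 bound=3 product=3
t=6: arr=1 -> substrate=0 bound=3 product=4
t=7: arr=1 -> substrate=0 bound=2 product=6
t=8: arr=0 -> substrate=0 bound=2 product=6
t=9: arr=1 -> substrate=0 bound=2 product=7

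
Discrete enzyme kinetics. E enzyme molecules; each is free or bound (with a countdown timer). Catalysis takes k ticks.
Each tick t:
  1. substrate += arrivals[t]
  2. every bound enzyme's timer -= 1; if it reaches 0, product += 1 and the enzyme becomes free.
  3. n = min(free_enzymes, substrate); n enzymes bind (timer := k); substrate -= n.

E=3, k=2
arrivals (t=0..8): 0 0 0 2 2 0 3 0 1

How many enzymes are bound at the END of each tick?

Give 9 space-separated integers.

Answer: 0 0 0 2 3 2 3 3 2

Derivation:
t=0: arr=0 -> substrate=0 bound=0 product=0
t=1: arr=0 -> substrate=0 bound=0 product=0
t=2: arr=0 -> substrate=0 bound=0 product=0
t=3: arr=2 -> substrate=0 bound=2 product=0
t=4: arr=2 -> substrate=1 bound=3 product=0
t=5: arr=0 -> substrate=0 bound=2 product=2
t=6: arr=3 -> substrate=1 bound=3 product=3
t=7: arr=0 -> substrate=0 bound=3 product=4
t=8: arr=1 -> substrate=0 bound=2 product=6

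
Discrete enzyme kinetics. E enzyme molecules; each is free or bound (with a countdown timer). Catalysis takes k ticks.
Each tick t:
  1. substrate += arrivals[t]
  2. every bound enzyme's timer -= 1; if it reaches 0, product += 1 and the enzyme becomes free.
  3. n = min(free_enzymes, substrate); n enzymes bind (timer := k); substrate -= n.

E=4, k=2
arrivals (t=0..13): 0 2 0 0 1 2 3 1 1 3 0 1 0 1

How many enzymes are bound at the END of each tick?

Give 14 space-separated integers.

t=0: arr=0 -> substrate=0 bound=0 product=0
t=1: arr=2 -> substrate=0 bound=2 product=0
t=2: arr=0 -> substrate=0 bound=2 product=0
t=3: arr=0 -> substrate=0 bound=0 product=2
t=4: arr=1 -> substrate=0 bound=1 product=2
t=5: arr=2 -> substrate=0 bound=3 product=2
t=6: arr=3 -> substrate=1 bound=4 product=3
t=7: arr=1 -> substrate=0 bound=4 product=5
t=8: arr=1 -> substrate=0 bound=3 product=7
t=9: arr=3 -> substrate=0 bound=4 product=9
t=10: arr=0 -> substrate=0 bound=3 product=10
t=11: arr=1 -> substrate=0 bound=1 product=13
t=12: arr=0 -> substrate=0 bound=1 product=13
t=13: arr=1 -> substrate=0 bound=1 product=14

Answer: 0 2 2 0 1 3 4 4 3 4 3 1 1 1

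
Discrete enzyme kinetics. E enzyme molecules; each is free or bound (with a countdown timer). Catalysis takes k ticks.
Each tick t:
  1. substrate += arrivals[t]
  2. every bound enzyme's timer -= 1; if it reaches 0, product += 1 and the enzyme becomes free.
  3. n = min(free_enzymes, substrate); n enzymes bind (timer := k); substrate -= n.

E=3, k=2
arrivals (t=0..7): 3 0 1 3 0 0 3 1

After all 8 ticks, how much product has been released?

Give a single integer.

Answer: 7

Derivation:
t=0: arr=3 -> substrate=0 bound=3 product=0
t=1: arr=0 -> substrate=0 bound=3 product=0
t=2: arr=1 -> substrate=0 bound=1 product=3
t=3: arr=3 -> substrate=1 bound=3 product=3
t=4: arr=0 -> substrate=0 bound=3 product=4
t=5: arr=0 -> substrate=0 bound=1 product=6
t=6: arr=3 -> substrate=0 bound=3 product=7
t=7: arr=1 -> substrate=1 bound=3 product=7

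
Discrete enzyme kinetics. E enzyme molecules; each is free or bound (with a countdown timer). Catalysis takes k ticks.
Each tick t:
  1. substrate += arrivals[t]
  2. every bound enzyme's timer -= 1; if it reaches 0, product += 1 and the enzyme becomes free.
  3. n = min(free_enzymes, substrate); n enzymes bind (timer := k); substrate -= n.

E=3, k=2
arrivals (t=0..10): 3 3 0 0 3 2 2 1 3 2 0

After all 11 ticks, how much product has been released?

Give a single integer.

t=0: arr=3 -> substrate=0 bound=3 product=0
t=1: arr=3 -> substrate=3 bound=3 product=0
t=2: arr=0 -> substrate=0 bound=3 product=3
t=3: arr=0 -> substrate=0 bound=3 product=3
t=4: arr=3 -> substrate=0 bound=3 product=6
t=5: arr=2 -> substrate=2 bound=3 product=6
t=6: arr=2 -> substrate=1 bound=3 product=9
t=7: arr=1 -> substrate=2 bound=3 product=9
t=8: arr=3 -> substrate=2 bound=3 product=12
t=9: arr=2 -> substrate=4 bound=3 product=12
t=10: arr=0 -> substrate=1 bound=3 product=15

Answer: 15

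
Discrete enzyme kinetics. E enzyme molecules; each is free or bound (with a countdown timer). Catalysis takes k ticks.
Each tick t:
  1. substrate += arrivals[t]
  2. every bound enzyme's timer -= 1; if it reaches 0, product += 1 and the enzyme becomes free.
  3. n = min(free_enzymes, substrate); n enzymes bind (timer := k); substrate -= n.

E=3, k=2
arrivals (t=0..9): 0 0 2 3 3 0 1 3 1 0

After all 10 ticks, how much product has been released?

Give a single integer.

Answer: 9

Derivation:
t=0: arr=0 -> substrate=0 bound=0 product=0
t=1: arr=0 -> substrate=0 bound=0 product=0
t=2: arr=2 -> substrate=0 bound=2 product=0
t=3: arr=3 -> substrate=2 bound=3 product=0
t=4: arr=3 -> substrate=3 bound=3 product=2
t=5: arr=0 -> substrate=2 bound=3 product=3
t=6: arr=1 -> substrate=1 bound=3 product=5
t=7: arr=3 -> substrate=3 bound=3 product=6
t=8: arr=1 -> substrate=2 bound=3 product=8
t=9: arr=0 -> substrate=1 bound=3 product=9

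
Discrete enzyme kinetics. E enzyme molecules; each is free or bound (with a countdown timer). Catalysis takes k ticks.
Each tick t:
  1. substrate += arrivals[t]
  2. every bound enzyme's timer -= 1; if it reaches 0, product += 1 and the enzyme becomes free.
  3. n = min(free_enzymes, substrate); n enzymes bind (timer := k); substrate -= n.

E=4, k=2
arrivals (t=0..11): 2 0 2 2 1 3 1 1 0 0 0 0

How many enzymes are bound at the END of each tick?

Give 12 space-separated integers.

t=0: arr=2 -> substrate=0 bound=2 product=0
t=1: arr=0 -> substrate=0 bound=2 product=0
t=2: arr=2 -> substrate=0 bound=2 product=2
t=3: arr=2 -> substrate=0 bound=4 product=2
t=4: arr=1 -> substrate=0 bound=3 product=4
t=5: arr=3 -> substrate=0 bound=4 product=6
t=6: arr=1 -> substrate=0 bound=4 product=7
t=7: arr=1 -> substrate=0 bound=2 product=10
t=8: arr=0 -> substrate=0 bound=1 product=11
t=9: arr=0 -> substrate=0 bound=0 product=12
t=10: arr=0 -> substrate=0 bound=0 product=12
t=11: arr=0 -> substrate=0 bound=0 product=12

Answer: 2 2 2 4 3 4 4 2 1 0 0 0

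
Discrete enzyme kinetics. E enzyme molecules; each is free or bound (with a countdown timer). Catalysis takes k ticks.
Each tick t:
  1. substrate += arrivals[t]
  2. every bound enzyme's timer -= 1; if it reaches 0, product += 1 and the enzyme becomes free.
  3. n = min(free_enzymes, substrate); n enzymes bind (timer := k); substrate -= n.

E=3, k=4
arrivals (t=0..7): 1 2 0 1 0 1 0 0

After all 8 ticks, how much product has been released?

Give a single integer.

t=0: arr=1 -> substrate=0 bound=1 product=0
t=1: arr=2 -> substrate=0 bound=3 product=0
t=2: arr=0 -> substrate=0 bound=3 product=0
t=3: arr=1 -> substrate=1 bound=3 product=0
t=4: arr=0 -> substrate=0 bound=3 product=1
t=5: arr=1 -> substrate=0 bound=2 product=3
t=6: arr=0 -> substrate=0 bound=2 product=3
t=7: arr=0 -> substrate=0 bound=2 product=3

Answer: 3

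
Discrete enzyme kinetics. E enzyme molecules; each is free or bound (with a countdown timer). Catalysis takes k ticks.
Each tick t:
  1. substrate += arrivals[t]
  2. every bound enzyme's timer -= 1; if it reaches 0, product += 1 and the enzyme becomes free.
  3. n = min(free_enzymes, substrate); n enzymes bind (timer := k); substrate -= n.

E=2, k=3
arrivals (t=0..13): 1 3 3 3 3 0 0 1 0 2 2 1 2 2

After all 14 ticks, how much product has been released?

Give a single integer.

t=0: arr=1 -> substrate=0 bound=1 product=0
t=1: arr=3 -> substrate=2 bound=2 product=0
t=2: arr=3 -> substrate=5 bound=2 product=0
t=3: arr=3 -> substrate=7 bound=2 product=1
t=4: arr=3 -> substrate=9 bound=2 product=2
t=5: arr=0 -> substrate=9 bound=2 product=2
t=6: arr=0 -> substrate=8 bound=2 product=3
t=7: arr=1 -> substrate=8 bound=2 product=4
t=8: arr=0 -> substrate=8 bound=2 product=4
t=9: arr=2 -> substrate=9 bound=2 product=5
t=10: arr=2 -> substrate=10 bound=2 product=6
t=11: arr=1 -> substrate=11 bound=2 product=6
t=12: arr=2 -> substrate=12 bound=2 product=7
t=13: arr=2 -> substrate=13 bound=2 product=8

Answer: 8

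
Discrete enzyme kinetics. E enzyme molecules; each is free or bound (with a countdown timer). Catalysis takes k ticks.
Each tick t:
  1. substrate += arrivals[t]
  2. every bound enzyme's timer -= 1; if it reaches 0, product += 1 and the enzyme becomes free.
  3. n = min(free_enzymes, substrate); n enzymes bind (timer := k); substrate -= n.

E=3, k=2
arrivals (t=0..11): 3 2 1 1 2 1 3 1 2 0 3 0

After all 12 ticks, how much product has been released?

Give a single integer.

t=0: arr=3 -> substrate=0 bound=3 product=0
t=1: arr=2 -> substrate=2 bound=3 product=0
t=2: arr=1 -> substrate=0 bound=3 product=3
t=3: arr=1 -> substrate=1 bound=3 product=3
t=4: arr=2 -> substrate=0 bound=3 product=6
t=5: arr=1 -> substrate=1 bound=3 product=6
t=6: arr=3 -> substrate=1 bound=3 product=9
t=7: arr=1 -> substrate=2 bound=3 product=9
t=8: arr=2 -> substrate=1 bound=3 product=12
t=9: arr=0 -> substrate=1 bound=3 product=12
t=10: arr=3 -> substrate=1 bound=3 product=15
t=11: arr=0 -> substrate=1 bound=3 product=15

Answer: 15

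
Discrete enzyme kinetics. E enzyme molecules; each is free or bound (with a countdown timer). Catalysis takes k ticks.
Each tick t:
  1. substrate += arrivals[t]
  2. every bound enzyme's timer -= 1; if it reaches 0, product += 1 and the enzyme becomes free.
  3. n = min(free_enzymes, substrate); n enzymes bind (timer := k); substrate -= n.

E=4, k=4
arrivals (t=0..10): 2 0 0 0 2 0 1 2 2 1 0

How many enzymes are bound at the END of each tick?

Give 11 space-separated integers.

t=0: arr=2 -> substrate=0 bound=2 product=0
t=1: arr=0 -> substrate=0 bound=2 product=0
t=2: arr=0 -> substrate=0 bound=2 product=0
t=3: arr=0 -> substrate=0 bound=2 product=0
t=4: arr=2 -> substrate=0 bound=2 product=2
t=5: arr=0 -> substrate=0 bound=2 product=2
t=6: arr=1 -> substrate=0 bound=3 product=2
t=7: arr=2 -> substrate=1 bound=4 product=2
t=8: arr=2 -> substrate=1 bound=4 product=4
t=9: arr=1 -> substrate=2 bound=4 product=4
t=10: arr=0 -> substrate=1 bound=4 product=5

Answer: 2 2 2 2 2 2 3 4 4 4 4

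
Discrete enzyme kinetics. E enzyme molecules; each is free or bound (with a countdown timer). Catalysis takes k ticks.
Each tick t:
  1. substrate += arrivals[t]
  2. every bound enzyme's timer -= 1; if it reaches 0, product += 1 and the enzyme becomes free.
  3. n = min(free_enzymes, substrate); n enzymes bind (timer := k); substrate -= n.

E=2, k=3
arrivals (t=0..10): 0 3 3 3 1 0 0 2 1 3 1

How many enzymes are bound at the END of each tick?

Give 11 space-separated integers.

t=0: arr=0 -> substrate=0 bound=0 product=0
t=1: arr=3 -> substrate=1 bound=2 product=0
t=2: arr=3 -> substrate=4 bound=2 product=0
t=3: arr=3 -> substrate=7 bound=2 product=0
t=4: arr=1 -> substrate=6 bound=2 product=2
t=5: arr=0 -> substrate=6 bound=2 product=2
t=6: arr=0 -> substrate=6 bound=2 product=2
t=7: arr=2 -> substrate=6 bound=2 product=4
t=8: arr=1 -> substrate=7 bound=2 product=4
t=9: arr=3 -> substrate=10 bound=2 product=4
t=10: arr=1 -> substrate=9 bound=2 product=6

Answer: 0 2 2 2 2 2 2 2 2 2 2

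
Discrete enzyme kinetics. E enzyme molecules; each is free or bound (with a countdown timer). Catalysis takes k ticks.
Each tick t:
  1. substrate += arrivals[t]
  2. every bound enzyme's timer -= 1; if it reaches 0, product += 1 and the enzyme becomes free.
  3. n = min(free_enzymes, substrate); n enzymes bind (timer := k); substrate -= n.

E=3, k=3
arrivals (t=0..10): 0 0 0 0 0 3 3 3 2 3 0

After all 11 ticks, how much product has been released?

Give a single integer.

Answer: 3

Derivation:
t=0: arr=0 -> substrate=0 bound=0 product=0
t=1: arr=0 -> substrate=0 bound=0 product=0
t=2: arr=0 -> substrate=0 bound=0 product=0
t=3: arr=0 -> substrate=0 bound=0 product=0
t=4: arr=0 -> substrate=0 bound=0 product=0
t=5: arr=3 -> substrate=0 bound=3 product=0
t=6: arr=3 -> substrate=3 bound=3 product=0
t=7: arr=3 -> substrate=6 bound=3 product=0
t=8: arr=2 -> substrate=5 bound=3 product=3
t=9: arr=3 -> substrate=8 bound=3 product=3
t=10: arr=0 -> substrate=8 bound=3 product=3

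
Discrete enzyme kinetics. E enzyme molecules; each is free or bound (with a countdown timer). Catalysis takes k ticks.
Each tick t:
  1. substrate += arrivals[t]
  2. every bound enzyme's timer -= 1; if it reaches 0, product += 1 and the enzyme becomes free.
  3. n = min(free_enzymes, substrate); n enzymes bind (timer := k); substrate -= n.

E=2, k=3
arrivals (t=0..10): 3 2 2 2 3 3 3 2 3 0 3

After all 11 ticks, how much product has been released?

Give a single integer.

t=0: arr=3 -> substrate=1 bound=2 product=0
t=1: arr=2 -> substrate=3 bound=2 product=0
t=2: arr=2 -> substrate=5 bound=2 product=0
t=3: arr=2 -> substrate=5 bound=2 product=2
t=4: arr=3 -> substrate=8 bound=2 product=2
t=5: arr=3 -> substrate=11 bound=2 product=2
t=6: arr=3 -> substrate=12 bound=2 product=4
t=7: arr=2 -> substrate=14 bound=2 product=4
t=8: arr=3 -> substrate=17 bound=2 product=4
t=9: arr=0 -> substrate=15 bound=2 product=6
t=10: arr=3 -> substrate=18 bound=2 product=6

Answer: 6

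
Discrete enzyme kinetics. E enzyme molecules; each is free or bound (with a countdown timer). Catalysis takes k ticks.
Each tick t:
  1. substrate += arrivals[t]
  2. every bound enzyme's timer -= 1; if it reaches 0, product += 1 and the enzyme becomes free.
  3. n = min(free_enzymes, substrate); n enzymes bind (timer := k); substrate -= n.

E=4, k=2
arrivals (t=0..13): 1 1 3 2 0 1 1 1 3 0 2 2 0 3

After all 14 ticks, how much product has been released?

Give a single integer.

t=0: arr=1 -> substrate=0 bound=1 product=0
t=1: arr=1 -> substrate=0 bound=2 product=0
t=2: arr=3 -> substrate=0 bound=4 product=1
t=3: arr=2 -> substrate=1 bound=4 product=2
t=4: arr=0 -> substrate=0 bound=2 product=5
t=5: arr=1 -> substrate=0 bound=2 product=6
t=6: arr=1 -> substrate=0 bound=2 product=7
t=7: arr=1 -> substrate=0 bound=2 product=8
t=8: arr=3 -> substrate=0 bound=4 product=9
t=9: arr=0 -> substrate=0 bound=3 product=10
t=10: arr=2 -> substrate=0 bound=2 product=13
t=11: arr=2 -> substrate=0 bound=4 product=13
t=12: arr=0 -> substrate=0 bound=2 product=15
t=13: arr=3 -> substrate=0 bound=3 product=17

Answer: 17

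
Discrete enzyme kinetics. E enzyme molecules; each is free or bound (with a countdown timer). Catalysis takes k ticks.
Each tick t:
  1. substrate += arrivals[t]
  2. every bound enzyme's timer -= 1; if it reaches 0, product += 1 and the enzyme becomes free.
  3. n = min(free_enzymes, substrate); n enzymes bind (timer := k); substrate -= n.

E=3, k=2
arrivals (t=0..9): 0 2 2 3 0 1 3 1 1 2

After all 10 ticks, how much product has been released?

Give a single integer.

t=0: arr=0 -> substrate=0 bound=0 product=0
t=1: arr=2 -> substrate=0 bound=2 product=0
t=2: arr=2 -> substrate=1 bound=3 product=0
t=3: arr=3 -> substrate=2 bound=3 product=2
t=4: arr=0 -> substrate=1 bound=3 product=3
t=5: arr=1 -> substrate=0 bound=3 product=5
t=6: arr=3 -> substrate=2 bound=3 product=6
t=7: arr=1 -> substrate=1 bound=3 product=8
t=8: arr=1 -> substrate=1 bound=3 product=9
t=9: arr=2 -> substrate=1 bound=3 product=11

Answer: 11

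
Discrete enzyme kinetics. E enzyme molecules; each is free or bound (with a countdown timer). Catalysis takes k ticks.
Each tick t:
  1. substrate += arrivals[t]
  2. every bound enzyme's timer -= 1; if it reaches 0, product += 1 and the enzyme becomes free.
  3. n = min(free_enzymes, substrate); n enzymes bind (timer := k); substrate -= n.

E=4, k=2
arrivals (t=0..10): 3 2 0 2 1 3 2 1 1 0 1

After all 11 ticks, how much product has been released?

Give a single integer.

t=0: arr=3 -> substrate=0 bound=3 product=0
t=1: arr=2 -> substrate=1 bound=4 product=0
t=2: arr=0 -> substrate=0 bound=2 product=3
t=3: arr=2 -> substrate=0 bound=3 product=4
t=4: arr=1 -> substrate=0 bound=3 product=5
t=5: arr=3 -> substrate=0 bound=4 product=7
t=6: arr=2 -> substrate=1 bound=4 product=8
t=7: arr=1 -> substrate=0 bound=3 product=11
t=8: arr=1 -> substrate=0 bound=3 product=12
t=9: arr=0 -> substrate=0 bound=1 product=14
t=10: arr=1 -> substrate=0 bound=1 product=15

Answer: 15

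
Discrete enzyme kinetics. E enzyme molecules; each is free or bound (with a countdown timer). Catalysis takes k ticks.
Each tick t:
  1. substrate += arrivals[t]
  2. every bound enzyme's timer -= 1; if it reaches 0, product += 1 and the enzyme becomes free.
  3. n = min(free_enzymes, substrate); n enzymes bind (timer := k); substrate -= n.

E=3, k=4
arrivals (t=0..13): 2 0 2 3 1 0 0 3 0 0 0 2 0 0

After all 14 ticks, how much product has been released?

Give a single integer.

t=0: arr=2 -> substrate=0 bound=2 product=0
t=1: arr=0 -> substrate=0 bound=2 product=0
t=2: arr=2 -> substrate=1 bound=3 product=0
t=3: arr=3 -> substrate=4 bound=3 product=0
t=4: arr=1 -> substrate=3 bound=3 product=2
t=5: arr=0 -> substrate=3 bound=3 product=2
t=6: arr=0 -> substrate=2 bound=3 product=3
t=7: arr=3 -> substrate=5 bound=3 product=3
t=8: arr=0 -> substrate=3 bound=3 product=5
t=9: arr=0 -> substrate=3 bound=3 product=5
t=10: arr=0 -> substrate=2 bound=3 product=6
t=11: arr=2 -> substrate=4 bound=3 product=6
t=12: arr=0 -> substrate=2 bound=3 product=8
t=13: arr=0 -> substrate=2 bound=3 product=8

Answer: 8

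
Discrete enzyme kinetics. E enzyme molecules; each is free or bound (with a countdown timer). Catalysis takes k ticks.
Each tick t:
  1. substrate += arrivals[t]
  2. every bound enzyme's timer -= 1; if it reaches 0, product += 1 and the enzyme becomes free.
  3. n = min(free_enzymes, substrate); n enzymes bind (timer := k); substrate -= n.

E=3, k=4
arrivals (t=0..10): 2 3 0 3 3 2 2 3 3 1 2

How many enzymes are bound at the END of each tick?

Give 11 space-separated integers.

t=0: arr=2 -> substrate=0 bound=2 product=0
t=1: arr=3 -> substrate=2 bound=3 product=0
t=2: arr=0 -> substrate=2 bound=3 product=0
t=3: arr=3 -> substrate=5 bound=3 product=0
t=4: arr=3 -> substrate=6 bound=3 product=2
t=5: arr=2 -> substrate=7 bound=3 product=3
t=6: arr=2 -> substrate=9 bound=3 product=3
t=7: arr=3 -> substrate=12 bound=3 product=3
t=8: arr=3 -> substrate=13 bound=3 product=5
t=9: arr=1 -> substrate=13 bound=3 product=6
t=10: arr=2 -> substrate=15 bound=3 product=6

Answer: 2 3 3 3 3 3 3 3 3 3 3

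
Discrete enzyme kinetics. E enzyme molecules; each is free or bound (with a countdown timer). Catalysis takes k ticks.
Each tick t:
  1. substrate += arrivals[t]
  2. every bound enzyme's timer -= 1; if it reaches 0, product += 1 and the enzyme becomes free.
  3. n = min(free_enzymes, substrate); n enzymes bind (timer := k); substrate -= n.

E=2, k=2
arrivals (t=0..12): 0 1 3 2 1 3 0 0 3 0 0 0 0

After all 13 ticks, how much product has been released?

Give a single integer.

t=0: arr=0 -> substrate=0 bound=0 product=0
t=1: arr=1 -> substrate=0 bound=1 product=0
t=2: arr=3 -> substrate=2 bound=2 product=0
t=3: arr=2 -> substrate=3 bound=2 product=1
t=4: arr=1 -> substrate=3 bound=2 product=2
t=5: arr=3 -> substrate=5 bound=2 product=3
t=6: arr=0 -> substrate=4 bound=2 product=4
t=7: arr=0 -> substrate=3 bound=2 product=5
t=8: arr=3 -> substrate=5 bound=2 product=6
t=9: arr=0 -> substrate=4 bound=2 product=7
t=10: arr=0 -> substrate=3 bound=2 product=8
t=11: arr=0 -> substrate=2 bound=2 product=9
t=12: arr=0 -> substrate=1 bound=2 product=10

Answer: 10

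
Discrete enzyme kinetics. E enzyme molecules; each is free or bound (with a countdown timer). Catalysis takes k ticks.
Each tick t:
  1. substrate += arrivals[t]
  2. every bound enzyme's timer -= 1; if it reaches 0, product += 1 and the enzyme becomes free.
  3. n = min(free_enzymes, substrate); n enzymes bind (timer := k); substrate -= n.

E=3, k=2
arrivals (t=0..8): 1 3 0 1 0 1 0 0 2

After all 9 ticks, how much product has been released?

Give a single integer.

t=0: arr=1 -> substrate=0 bound=1 product=0
t=1: arr=3 -> substrate=1 bound=3 product=0
t=2: arr=0 -> substrate=0 bound=3 product=1
t=3: arr=1 -> substrate=0 bound=2 product=3
t=4: arr=0 -> substrate=0 bound=1 product=4
t=5: arr=1 -> substrate=0 bound=1 product=5
t=6: arr=0 -> substrate=0 bound=1 product=5
t=7: arr=0 -> substrate=0 bound=0 product=6
t=8: arr=2 -> substrate=0 bound=2 product=6

Answer: 6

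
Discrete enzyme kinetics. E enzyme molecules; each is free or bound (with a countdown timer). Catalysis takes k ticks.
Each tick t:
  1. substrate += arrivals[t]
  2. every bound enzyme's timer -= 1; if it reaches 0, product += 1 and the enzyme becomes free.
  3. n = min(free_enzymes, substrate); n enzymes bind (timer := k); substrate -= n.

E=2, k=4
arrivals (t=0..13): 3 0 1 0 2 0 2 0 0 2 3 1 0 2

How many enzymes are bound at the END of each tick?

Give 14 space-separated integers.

t=0: arr=3 -> substrate=1 bound=2 product=0
t=1: arr=0 -> substrate=1 bound=2 product=0
t=2: arr=1 -> substrate=2 bound=2 product=0
t=3: arr=0 -> substrate=2 bound=2 product=0
t=4: arr=2 -> substrate=2 bound=2 product=2
t=5: arr=0 -> substrate=2 bound=2 product=2
t=6: arr=2 -> substrate=4 bound=2 product=2
t=7: arr=0 -> substrate=4 bound=2 product=2
t=8: arr=0 -> substrate=2 bound=2 product=4
t=9: arr=2 -> substrate=4 bound=2 product=4
t=10: arr=3 -> substrate=7 bound=2 product=4
t=11: arr=1 -> substrate=8 bound=2 product=4
t=12: arr=0 -> substrate=6 bound=2 product=6
t=13: arr=2 -> substrate=8 bound=2 product=6

Answer: 2 2 2 2 2 2 2 2 2 2 2 2 2 2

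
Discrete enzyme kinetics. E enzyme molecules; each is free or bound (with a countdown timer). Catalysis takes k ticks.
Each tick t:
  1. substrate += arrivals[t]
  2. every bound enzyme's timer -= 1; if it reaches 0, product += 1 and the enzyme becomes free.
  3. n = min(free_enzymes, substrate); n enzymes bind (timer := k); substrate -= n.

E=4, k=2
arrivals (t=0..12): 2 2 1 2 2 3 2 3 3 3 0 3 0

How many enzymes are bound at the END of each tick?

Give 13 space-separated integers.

t=0: arr=2 -> substrate=0 bound=2 product=0
t=1: arr=2 -> substrate=0 bound=4 product=0
t=2: arr=1 -> substrate=0 bound=3 product=2
t=3: arr=2 -> substrate=0 bound=3 product=4
t=4: arr=2 -> substrate=0 bound=4 product=5
t=5: arr=3 -> substrate=1 bound=4 product=7
t=6: arr=2 -> substrate=1 bound=4 product=9
t=7: arr=3 -> substrate=2 bound=4 product=11
t=8: arr=3 -> substrate=3 bound=4 product=13
t=9: arr=3 -> substrate=4 bound=4 product=15
t=10: arr=0 -> substrate=2 bound=4 product=17
t=11: arr=3 -> substrate=3 bound=4 product=19
t=12: arr=0 -> substrate=1 bound=4 product=21

Answer: 2 4 3 3 4 4 4 4 4 4 4 4 4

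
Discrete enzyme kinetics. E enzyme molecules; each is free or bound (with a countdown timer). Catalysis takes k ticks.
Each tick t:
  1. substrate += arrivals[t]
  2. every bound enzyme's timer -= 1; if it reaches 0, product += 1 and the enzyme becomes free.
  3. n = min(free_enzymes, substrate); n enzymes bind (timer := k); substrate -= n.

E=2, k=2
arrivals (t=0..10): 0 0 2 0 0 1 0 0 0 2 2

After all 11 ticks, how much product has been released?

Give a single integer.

Answer: 3

Derivation:
t=0: arr=0 -> substrate=0 bound=0 product=0
t=1: arr=0 -> substrate=0 bound=0 product=0
t=2: arr=2 -> substrate=0 bound=2 product=0
t=3: arr=0 -> substrate=0 bound=2 product=0
t=4: arr=0 -> substrate=0 bound=0 product=2
t=5: arr=1 -> substrate=0 bound=1 product=2
t=6: arr=0 -> substrate=0 bound=1 product=2
t=7: arr=0 -> substrate=0 bound=0 product=3
t=8: arr=0 -> substrate=0 bound=0 product=3
t=9: arr=2 -> substrate=0 bound=2 product=3
t=10: arr=2 -> substrate=2 bound=2 product=3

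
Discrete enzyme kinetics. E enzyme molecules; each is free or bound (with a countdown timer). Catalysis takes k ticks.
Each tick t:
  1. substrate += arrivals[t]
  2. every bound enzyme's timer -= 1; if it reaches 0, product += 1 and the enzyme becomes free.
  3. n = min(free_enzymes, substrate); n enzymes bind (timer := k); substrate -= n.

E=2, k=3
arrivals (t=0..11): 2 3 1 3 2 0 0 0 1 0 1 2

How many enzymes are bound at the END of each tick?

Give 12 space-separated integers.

Answer: 2 2 2 2 2 2 2 2 2 2 2 2

Derivation:
t=0: arr=2 -> substrate=0 bound=2 product=0
t=1: arr=3 -> substrate=3 bound=2 product=0
t=2: arr=1 -> substrate=4 bound=2 product=0
t=3: arr=3 -> substrate=5 bound=2 product=2
t=4: arr=2 -> substrate=7 bound=2 product=2
t=5: arr=0 -> substrate=7 bound=2 product=2
t=6: arr=0 -> substrate=5 bound=2 product=4
t=7: arr=0 -> substrate=5 bound=2 product=4
t=8: arr=1 -> substrate=6 bound=2 product=4
t=9: arr=0 -> substrate=4 bound=2 product=6
t=10: arr=1 -> substrate=5 bound=2 product=6
t=11: arr=2 -> substrate=7 bound=2 product=6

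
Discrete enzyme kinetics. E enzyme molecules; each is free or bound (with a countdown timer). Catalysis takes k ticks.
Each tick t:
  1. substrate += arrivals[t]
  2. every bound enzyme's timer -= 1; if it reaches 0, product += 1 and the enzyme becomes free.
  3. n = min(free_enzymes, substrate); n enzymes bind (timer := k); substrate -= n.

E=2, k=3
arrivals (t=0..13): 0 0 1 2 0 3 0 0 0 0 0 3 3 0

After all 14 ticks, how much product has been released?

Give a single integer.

t=0: arr=0 -> substrate=0 bound=0 product=0
t=1: arr=0 -> substrate=0 bound=0 product=0
t=2: arr=1 -> substrate=0 bound=1 product=0
t=3: arr=2 -> substrate=1 bound=2 product=0
t=4: arr=0 -> substrate=1 bound=2 product=0
t=5: arr=3 -> substrate=3 bound=2 product=1
t=6: arr=0 -> substrate=2 bound=2 product=2
t=7: arr=0 -> substrate=2 bound=2 product=2
t=8: arr=0 -> substrate=1 bound=2 product=3
t=9: arr=0 -> substrate=0 bound=2 product=4
t=10: arr=0 -> substrate=0 bound=2 product=4
t=11: arr=3 -> substrate=2 bound=2 product=5
t=12: arr=3 -> substrate=4 bound=2 product=6
t=13: arr=0 -> substrate=4 bound=2 product=6

Answer: 6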